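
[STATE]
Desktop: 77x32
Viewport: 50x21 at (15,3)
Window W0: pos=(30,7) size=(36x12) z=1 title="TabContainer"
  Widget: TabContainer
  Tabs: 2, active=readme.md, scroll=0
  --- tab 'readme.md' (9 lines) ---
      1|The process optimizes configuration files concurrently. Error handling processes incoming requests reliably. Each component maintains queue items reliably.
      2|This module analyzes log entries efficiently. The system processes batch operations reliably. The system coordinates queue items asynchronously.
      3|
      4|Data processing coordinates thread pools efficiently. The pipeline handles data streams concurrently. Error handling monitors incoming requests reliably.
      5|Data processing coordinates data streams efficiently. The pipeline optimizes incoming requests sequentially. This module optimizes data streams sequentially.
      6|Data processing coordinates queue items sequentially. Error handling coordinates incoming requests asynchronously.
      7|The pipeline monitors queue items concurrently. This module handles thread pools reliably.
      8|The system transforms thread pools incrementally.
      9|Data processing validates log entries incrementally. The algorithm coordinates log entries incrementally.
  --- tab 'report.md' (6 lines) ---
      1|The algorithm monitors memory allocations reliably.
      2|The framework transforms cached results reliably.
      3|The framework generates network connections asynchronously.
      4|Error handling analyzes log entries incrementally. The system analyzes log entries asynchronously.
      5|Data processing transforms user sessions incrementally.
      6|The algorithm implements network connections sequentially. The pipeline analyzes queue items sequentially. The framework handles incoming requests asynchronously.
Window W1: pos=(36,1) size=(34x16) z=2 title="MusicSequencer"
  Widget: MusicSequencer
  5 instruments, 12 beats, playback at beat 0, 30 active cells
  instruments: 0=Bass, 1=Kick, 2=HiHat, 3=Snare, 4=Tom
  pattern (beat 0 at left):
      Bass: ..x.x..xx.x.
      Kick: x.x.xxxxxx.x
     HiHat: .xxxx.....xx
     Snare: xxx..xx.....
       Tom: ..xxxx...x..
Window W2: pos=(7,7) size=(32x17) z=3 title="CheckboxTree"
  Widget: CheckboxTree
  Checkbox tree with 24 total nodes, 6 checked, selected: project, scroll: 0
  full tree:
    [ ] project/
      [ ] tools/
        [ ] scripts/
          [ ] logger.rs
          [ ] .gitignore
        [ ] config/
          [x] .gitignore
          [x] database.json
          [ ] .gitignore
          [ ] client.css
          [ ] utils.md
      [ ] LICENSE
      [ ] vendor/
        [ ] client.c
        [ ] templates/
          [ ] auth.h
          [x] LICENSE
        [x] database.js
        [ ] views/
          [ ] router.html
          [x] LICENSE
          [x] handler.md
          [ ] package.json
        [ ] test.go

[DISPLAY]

                     ┠────────────────────────────
                     ┃      ▼12345678901          
                     ┃  Bass··█·█··██·█·          
                     ┃  Kick█·█·██████·█          
━━━━━━━━━━━━━━━━━━━━━━━┓iHat·████·····██          
oxTree                 ┃nare███··██·····          
───────────────────────┨ Tom··████···█··          
oject/                 ┃                          
tools/                 ┃                          
] scripts/             ┃                          
[ ] logger.rs          ┃                          
[ ] .gitignore         ┃                          
] config/              ┃                          
[x] .gitignore         ┃━━━━━━━━━━━━━━━━━━━━━━━━━━
[x] database.json      ┃cessing coordinates queue 
[ ] .gitignore         ┃━━━━━━━━━━━━━━━━━━━━━━━━━━
[ ] client.css         ┃                          
[ ] utils.md           ┃                          
LICENSE                ┃                          
vendor/                ┃                          
━━━━━━━━━━━━━━━━━━━━━━━┛                          


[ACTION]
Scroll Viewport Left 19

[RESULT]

                                    ┠─────────────
                                    ┃      ▼123456
                                    ┃  Bass··█·█··
                                    ┃  Kick█·█·███
       ┏━━━━━━━━━━━━━━━━━━━━━━━━━━━━━━┓iHat·████··
       ┃ CheckboxTree                 ┃nare███··██
       ┠──────────────────────────────┨ Tom··████·
       ┃>[-] project/                 ┃           
       ┃   [-] tools/                 ┃           
       ┃     [ ] scripts/             ┃           
       ┃       [ ] logger.rs          ┃           
       ┃       [ ] .gitignore         ┃           
       ┃     [-] config/              ┃           
       ┃       [x] .gitignore         ┃━━━━━━━━━━━
       ┃       [x] database.json      ┃cessing coo
       ┃       [ ] .gitignore         ┃━━━━━━━━━━━
       ┃       [ ] client.css         ┃           
       ┃       [ ] utils.md           ┃           
       ┃   [ ] LICENSE                ┃           
       ┃   [-] vendor/                ┃           
       ┗━━━━━━━━━━━━━━━━━━━━━━━━━━━━━━┛           


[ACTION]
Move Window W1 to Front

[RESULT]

                                    ┠─────────────
                                    ┃      ▼123456
                                    ┃  Bass··█·█··
                                    ┃  Kick█·█·███
       ┏━━━━━━━━━━━━━━━━━━━━━━━━━━━━┃ HiHat·████··
       ┃ CheckboxTree               ┃ Snare███··██
       ┠────────────────────────────┃   Tom··████·
       ┃>[-] project/               ┃             
       ┃   [-] tools/               ┃             
       ┃     [ ] scripts/           ┃             
       ┃       [ ] logger.rs        ┃             
       ┃       [ ] .gitignore       ┃             
       ┃     [-] config/            ┃             
       ┃       [x] .gitignore       ┗━━━━━━━━━━━━━
       ┃       [x] database.json      ┃cessing coo
       ┃       [ ] .gitignore         ┃━━━━━━━━━━━
       ┃       [ ] client.css         ┃           
       ┃       [ ] utils.md           ┃           
       ┃   [ ] LICENSE                ┃           
       ┃   [-] vendor/                ┃           
       ┗━━━━━━━━━━━━━━━━━━━━━━━━━━━━━━┛           


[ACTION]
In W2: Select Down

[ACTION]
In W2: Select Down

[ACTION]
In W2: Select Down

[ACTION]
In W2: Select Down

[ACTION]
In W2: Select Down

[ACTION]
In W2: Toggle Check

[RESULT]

                                    ┠─────────────
                                    ┃      ▼123456
                                    ┃  Bass··█·█··
                                    ┃  Kick█·█·███
       ┏━━━━━━━━━━━━━━━━━━━━━━━━━━━━┃ HiHat·████··
       ┃ CheckboxTree               ┃ Snare███··██
       ┠────────────────────────────┃   Tom··████·
       ┃ [-] project/               ┃             
       ┃   [-] tools/               ┃             
       ┃     [ ] scripts/           ┃             
       ┃       [ ] logger.rs        ┃             
       ┃       [ ] .gitignore       ┃             
       ┃>    [x] config/            ┃             
       ┃       [x] .gitignore       ┗━━━━━━━━━━━━━
       ┃       [x] database.json      ┃cessing coo
       ┃       [x] .gitignore         ┃━━━━━━━━━━━
       ┃       [x] client.css         ┃           
       ┃       [x] utils.md           ┃           
       ┃   [ ] LICENSE                ┃           
       ┃   [-] vendor/                ┃           
       ┗━━━━━━━━━━━━━━━━━━━━━━━━━━━━━━┛           


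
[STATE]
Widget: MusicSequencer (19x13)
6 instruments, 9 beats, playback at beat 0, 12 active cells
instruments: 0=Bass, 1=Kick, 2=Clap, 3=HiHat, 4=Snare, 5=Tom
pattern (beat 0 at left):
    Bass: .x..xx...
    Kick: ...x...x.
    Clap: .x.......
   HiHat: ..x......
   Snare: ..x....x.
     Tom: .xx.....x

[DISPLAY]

      ▼12345678    
  Bass·█··██···    
  Kick···█···█·    
  Clap·█·······    
 HiHat··█······    
 Snare··█····█·    
   Tom·██·····█    
                   
                   
                   
                   
                   
                   


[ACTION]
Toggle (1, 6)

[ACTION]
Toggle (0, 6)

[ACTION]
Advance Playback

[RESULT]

      0▼2345678    
  Bass·█··███··    
  Kick···█··██·    
  Clap·█·······    
 HiHat··█······    
 Snare··█····█·    
   Tom·██·····█    
                   
                   
                   
                   
                   
                   


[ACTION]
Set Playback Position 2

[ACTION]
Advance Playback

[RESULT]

      012▼45678    
  Bass·█··███··    
  Kick···█··██·    
  Clap·█·······    
 HiHat··█······    
 Snare··█····█·    
   Tom·██·····█    
                   
                   
                   
                   
                   
                   


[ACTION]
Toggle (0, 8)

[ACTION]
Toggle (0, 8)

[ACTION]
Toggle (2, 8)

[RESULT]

      012▼45678    
  Bass·█··███··    
  Kick···█··██·    
  Clap·█······█    
 HiHat··█······    
 Snare··█····█·    
   Tom·██·····█    
                   
                   
                   
                   
                   
                   


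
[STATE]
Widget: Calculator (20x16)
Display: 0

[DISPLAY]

                   0
┌───┬───┬───┬───┐   
│ 7 │ 8 │ 9 │ ÷ │   
├───┼───┼───┼───┤   
│ 4 │ 5 │ 6 │ × │   
├───┼───┼───┼───┤   
│ 1 │ 2 │ 3 │ - │   
├───┼───┼───┼───┤   
│ 0 │ . │ = │ + │   
├───┼───┼───┼───┤   
│ C │ MC│ MR│ M+│   
└───┴───┴───┴───┘   
                    
                    
                    
                    


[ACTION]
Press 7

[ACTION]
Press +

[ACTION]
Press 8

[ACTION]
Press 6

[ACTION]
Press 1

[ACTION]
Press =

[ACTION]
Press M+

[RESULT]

                 868
┌───┬───┬───┬───┐   
│ 7 │ 8 │ 9 │ ÷ │   
├───┼───┼───┼───┤   
│ 4 │ 5 │ 6 │ × │   
├───┼───┼───┼───┤   
│ 1 │ 2 │ 3 │ - │   
├───┼───┼───┼───┤   
│ 0 │ . │ = │ + │   
├───┼───┼───┼───┤   
│ C │ MC│ MR│ M+│   
└───┴───┴───┴───┘   
                    
                    
                    
                    


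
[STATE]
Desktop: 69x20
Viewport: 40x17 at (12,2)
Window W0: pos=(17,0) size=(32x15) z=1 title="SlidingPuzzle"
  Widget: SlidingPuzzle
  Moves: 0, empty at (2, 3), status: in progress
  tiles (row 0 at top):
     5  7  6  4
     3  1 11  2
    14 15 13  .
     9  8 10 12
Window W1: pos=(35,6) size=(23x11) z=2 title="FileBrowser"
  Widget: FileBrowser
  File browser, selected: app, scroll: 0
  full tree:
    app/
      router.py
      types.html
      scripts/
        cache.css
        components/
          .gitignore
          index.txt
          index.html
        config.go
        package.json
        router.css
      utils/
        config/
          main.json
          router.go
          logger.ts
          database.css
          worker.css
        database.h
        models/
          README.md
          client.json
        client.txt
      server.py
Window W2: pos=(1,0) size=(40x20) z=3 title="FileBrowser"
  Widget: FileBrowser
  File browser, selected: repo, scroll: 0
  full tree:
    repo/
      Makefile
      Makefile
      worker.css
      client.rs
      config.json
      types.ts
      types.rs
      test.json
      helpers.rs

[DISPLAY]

────────────────────────────┨───────┨   
/                           ┃       ┃   
le                          ┃       ┃   
le                          ┃       ┃   
.css                        ┃━━━━━━━━━━━
.rs                         ┃Browser    
.json                       ┃───────────
ts                          ┃ app/      
rs                          ┃outer.py   
son                         ┃ypes.html  
s.rs                        ┃+] scripts/
                            ┃+] utils/  
                            ┃erver.py   
                            ┃           
                            ┃━━━━━━━━━━━
                            ┃           
                            ┃           


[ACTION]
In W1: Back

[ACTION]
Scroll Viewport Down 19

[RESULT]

/                           ┃       ┃   
le                          ┃       ┃   
le                          ┃       ┃   
.css                        ┃━━━━━━━━━━━
.rs                         ┃Browser    
.json                       ┃───────────
ts                          ┃ app/      
rs                          ┃outer.py   
son                         ┃ypes.html  
s.rs                        ┃+] scripts/
                            ┃+] utils/  
                            ┃erver.py   
                            ┃           
                            ┃━━━━━━━━━━━
                            ┃           
                            ┃           
━━━━━━━━━━━━━━━━━━━━━━━━━━━━┛           


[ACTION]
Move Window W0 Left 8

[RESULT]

/                           ┃           
le                          ┃           
le                          ┃           
.css                        ┃━━━━━━━━━━━
.rs                         ┃Browser    
.json                       ┃───────────
ts                          ┃ app/      
rs                          ┃outer.py   
son                         ┃ypes.html  
s.rs                        ┃+] scripts/
                            ┃+] utils/  
                            ┃erver.py   
                            ┃           
                            ┃━━━━━━━━━━━
                            ┃           
                            ┃           
━━━━━━━━━━━━━━━━━━━━━━━━━━━━┛           


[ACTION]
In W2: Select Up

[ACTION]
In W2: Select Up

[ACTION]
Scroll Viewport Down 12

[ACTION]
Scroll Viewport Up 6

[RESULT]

━━━━━━━━━━━━━━━━━━━━━━━━━━━━┓           
er                          ┃           
────────────────────────────┨           
/                           ┃           
le                          ┃           
le                          ┃           
.css                        ┃━━━━━━━━━━━
.rs                         ┃Browser    
.json                       ┃───────────
ts                          ┃ app/      
rs                          ┃outer.py   
son                         ┃ypes.html  
s.rs                        ┃+] scripts/
                            ┃+] utils/  
                            ┃erver.py   
                            ┃           
                            ┃━━━━━━━━━━━


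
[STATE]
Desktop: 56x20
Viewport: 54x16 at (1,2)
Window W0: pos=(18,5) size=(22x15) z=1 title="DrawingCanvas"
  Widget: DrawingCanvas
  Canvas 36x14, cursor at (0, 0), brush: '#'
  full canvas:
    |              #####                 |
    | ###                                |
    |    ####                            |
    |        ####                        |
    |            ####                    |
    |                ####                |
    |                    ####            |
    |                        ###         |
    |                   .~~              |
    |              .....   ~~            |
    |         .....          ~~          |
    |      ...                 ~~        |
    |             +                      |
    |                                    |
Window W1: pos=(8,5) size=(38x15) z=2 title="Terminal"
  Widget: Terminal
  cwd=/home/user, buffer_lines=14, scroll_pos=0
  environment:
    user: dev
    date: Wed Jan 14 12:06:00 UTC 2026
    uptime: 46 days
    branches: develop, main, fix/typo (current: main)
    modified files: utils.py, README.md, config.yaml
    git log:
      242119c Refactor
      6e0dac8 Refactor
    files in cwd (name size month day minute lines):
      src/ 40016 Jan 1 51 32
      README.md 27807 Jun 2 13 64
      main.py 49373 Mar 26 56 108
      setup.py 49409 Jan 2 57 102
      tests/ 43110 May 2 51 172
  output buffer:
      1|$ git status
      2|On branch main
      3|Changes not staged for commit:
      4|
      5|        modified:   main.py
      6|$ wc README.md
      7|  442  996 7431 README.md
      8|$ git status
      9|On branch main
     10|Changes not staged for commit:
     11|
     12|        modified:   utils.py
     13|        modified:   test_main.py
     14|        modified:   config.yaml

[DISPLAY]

                                                      
                                                      
                                                      
       ┏━━━━━━━━━━━━━━━━━━━━━━━━━━━━━━━━━━━━┓         
       ┃ Terminal                           ┃         
       ┠────────────────────────────────────┨         
       ┃$ git status                        ┃         
       ┃On branch main                      ┃         
       ┃Changes not staged for commit:      ┃         
       ┃                                    ┃         
       ┃        modified:   main.py         ┃         
       ┃$ wc README.md                      ┃         
       ┃  442  996 7431 README.md           ┃         
       ┃$ git status                        ┃         
       ┃On branch main                      ┃         
       ┃Changes not staged for commit:      ┃         


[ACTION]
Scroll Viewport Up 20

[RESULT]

                                                      
                                                      
                                                      
                                                      
                                                      
       ┏━━━━━━━━━━━━━━━━━━━━━━━━━━━━━━━━━━━━┓         
       ┃ Terminal                           ┃         
       ┠────────────────────────────────────┨         
       ┃$ git status                        ┃         
       ┃On branch main                      ┃         
       ┃Changes not staged for commit:      ┃         
       ┃                                    ┃         
       ┃        modified:   main.py         ┃         
       ┃$ wc README.md                      ┃         
       ┃  442  996 7431 README.md           ┃         
       ┃$ git status                        ┃         


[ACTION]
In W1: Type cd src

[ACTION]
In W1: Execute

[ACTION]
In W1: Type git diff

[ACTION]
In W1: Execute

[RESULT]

                                                      
                                                      
                                                      
                                                      
                                                      
       ┏━━━━━━━━━━━━━━━━━━━━━━━━━━━━━━━━━━━━┓         
       ┃ Terminal                           ┃         
       ┠────────────────────────────────────┨         
       ┃        modified:   config.yaml     ┃         
       ┃$ cd src                            ┃         
       ┃                                    ┃         
       ┃$ git diff                          ┃         
       ┃diff --git a/main.py b/main.py      ┃         
       ┃--- a/main.py                       ┃         
       ┃+++ b/main.py                       ┃         
       ┃@@ -1,3 +1,4 @@                     ┃         


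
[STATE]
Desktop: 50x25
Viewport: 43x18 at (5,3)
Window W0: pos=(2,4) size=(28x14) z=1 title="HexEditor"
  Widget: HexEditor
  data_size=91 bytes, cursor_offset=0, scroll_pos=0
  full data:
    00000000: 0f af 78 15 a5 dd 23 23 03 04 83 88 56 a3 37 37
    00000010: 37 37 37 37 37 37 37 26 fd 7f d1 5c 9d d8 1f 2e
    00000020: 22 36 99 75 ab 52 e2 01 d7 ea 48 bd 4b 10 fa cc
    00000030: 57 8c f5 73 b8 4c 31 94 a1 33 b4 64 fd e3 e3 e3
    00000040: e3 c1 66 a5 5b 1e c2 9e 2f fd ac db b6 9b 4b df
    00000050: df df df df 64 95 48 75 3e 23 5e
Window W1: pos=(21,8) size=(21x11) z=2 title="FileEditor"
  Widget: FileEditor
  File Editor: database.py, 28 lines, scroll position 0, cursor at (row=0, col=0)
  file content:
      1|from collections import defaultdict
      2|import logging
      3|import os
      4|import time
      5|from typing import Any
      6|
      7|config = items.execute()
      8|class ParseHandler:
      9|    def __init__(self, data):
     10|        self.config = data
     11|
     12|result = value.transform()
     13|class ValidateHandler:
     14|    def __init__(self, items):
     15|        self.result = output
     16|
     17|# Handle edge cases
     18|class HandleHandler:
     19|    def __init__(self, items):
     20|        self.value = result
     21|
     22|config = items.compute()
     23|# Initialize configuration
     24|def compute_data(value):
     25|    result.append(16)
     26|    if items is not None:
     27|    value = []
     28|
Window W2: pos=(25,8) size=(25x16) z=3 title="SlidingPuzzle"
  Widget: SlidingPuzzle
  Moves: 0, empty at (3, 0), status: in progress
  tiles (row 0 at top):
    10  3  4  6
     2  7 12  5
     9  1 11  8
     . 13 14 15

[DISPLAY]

                                           
━━━━━━━━━━━━━━━━━━━━━━━━┓                  
exEditor                ┃                  
────────────────────────┨                  
000000  0F af 78 15 a5 d┃                  
000010  37 37 37┏━━━┏━━━━━━━━━━━━━━━━━━━━━━
000020  22 36 99┃ Fi┃ SlidingPuzzle        
000030  57 8c f5┠───┠──────────────────────
000040  e3 c1 66┃█ro┃┌────┬────┬────┬────┐ 
000050  df df df┃imp┃│ 10 │  3 │  4 │  6 │ 
                ┃imp┃├────┼────┼────┼────┤ 
                ┃imp┃│  2 │  7 │ 12 │  5 │ 
                ┃fro┃├────┼────┼────┼────┤ 
                ┃   ┃│  9 │  1 │ 11 │  8 │ 
━━━━━━━━━━━━━━━━┃con┃├────┼────┼────┼────┤ 
                ┗━━━┃│    │ 13 │ 14 │ 15 │ 
                    ┃└────┴────┴────┴────┘ 
                    ┃Moves: 0              


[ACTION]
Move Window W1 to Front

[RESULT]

                                           
━━━━━━━━━━━━━━━━━━━━━━━━┓                  
exEditor                ┃                  
────────────────────────┨                  
000000  0F af 78 15 a5 d┃                  
000010  37 37 37┏━━━━━━━━━━━━━━━━━━━┓━━━━━━
000020  22 36 99┃ FileEditor        ┃      
000030  57 8c f5┠───────────────────┨──────
000040  e3 c1 66┃█rom collections i▲┃────┐ 
000050  df df df┃import logging    █┃  6 │ 
                ┃import os         ░┃────┤ 
                ┃import time       ░┃  5 │ 
                ┃from typing import░┃────┤ 
                ┃                  ░┃  8 │ 
━━━━━━━━━━━━━━━━┃config = items.exe▼┃────┤ 
                ┗━━━━━━━━━━━━━━━━━━━┛ 15 │ 
                    ┃└────┴────┴────┴────┘ 
                    ┃Moves: 0              


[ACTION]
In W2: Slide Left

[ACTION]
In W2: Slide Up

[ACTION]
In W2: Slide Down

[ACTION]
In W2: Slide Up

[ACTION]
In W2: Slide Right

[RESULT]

                                           
━━━━━━━━━━━━━━━━━━━━━━━━┓                  
exEditor                ┃                  
────────────────────────┨                  
000000  0F af 78 15 a5 d┃                  
000010  37 37 37┏━━━━━━━━━━━━━━━━━━━┓━━━━━━
000020  22 36 99┃ FileEditor        ┃      
000030  57 8c f5┠───────────────────┨──────
000040  e3 c1 66┃█rom collections i▲┃────┐ 
000050  df df df┃import logging    █┃  6 │ 
                ┃import os         ░┃────┤ 
                ┃import time       ░┃  5 │ 
                ┃from typing import░┃────┤ 
                ┃                  ░┃  8 │ 
━━━━━━━━━━━━━━━━┃config = items.exe▼┃────┤ 
                ┗━━━━━━━━━━━━━━━━━━━┛ 15 │ 
                    ┃└────┴────┴────┴────┘ 
                    ┃Moves: 4              


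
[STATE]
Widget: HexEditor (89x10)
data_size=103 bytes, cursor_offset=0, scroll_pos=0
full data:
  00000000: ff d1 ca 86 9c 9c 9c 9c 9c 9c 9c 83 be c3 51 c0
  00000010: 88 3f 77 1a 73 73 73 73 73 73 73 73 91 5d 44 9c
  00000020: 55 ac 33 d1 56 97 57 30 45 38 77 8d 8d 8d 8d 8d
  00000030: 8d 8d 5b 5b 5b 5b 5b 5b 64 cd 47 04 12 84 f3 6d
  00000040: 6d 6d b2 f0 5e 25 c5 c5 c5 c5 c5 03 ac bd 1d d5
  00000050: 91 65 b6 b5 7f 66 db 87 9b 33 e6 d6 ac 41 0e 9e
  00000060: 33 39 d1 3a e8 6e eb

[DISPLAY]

00000000  FF d1 ca 86 9c 9c 9c 9c  9c 9c 9c 83 be c3 51 c0  |..............Q.|           
00000010  88 3f 77 1a 73 73 73 73  73 73 73 73 91 5d 44 9c  |.?w.ssssssss.]D.|           
00000020  55 ac 33 d1 56 97 57 30  45 38 77 8d 8d 8d 8d 8d  |U.3.V.W0E8w.....|           
00000030  8d 8d 5b 5b 5b 5b 5b 5b  64 cd 47 04 12 84 f3 6d  |..[[[[[[d.G....m|           
00000040  6d 6d b2 f0 5e 25 c5 c5  c5 c5 c5 03 ac bd 1d d5  |mm..^%..........|           
00000050  91 65 b6 b5 7f 66 db 87  9b 33 e6 d6 ac 41 0e 9e  |.e...f...3...A..|           
00000060  33 39 d1 3a e8 6e eb                              |39.:.n.         |           
                                                                                         
                                                                                         
                                                                                         


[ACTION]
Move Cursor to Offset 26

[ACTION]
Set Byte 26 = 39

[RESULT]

00000000  ff d1 ca 86 9c 9c 9c 9c  9c 9c 9c 83 be c3 51 c0  |..............Q.|           
00000010  88 3f 77 1a 73 73 73 73  73 73 39 73 91 5d 44 9c  |.?w.ssssss9s.]D.|           
00000020  55 ac 33 d1 56 97 57 30  45 38 77 8d 8d 8d 8d 8d  |U.3.V.W0E8w.....|           
00000030  8d 8d 5b 5b 5b 5b 5b 5b  64 cd 47 04 12 84 f3 6d  |..[[[[[[d.G....m|           
00000040  6d 6d b2 f0 5e 25 c5 c5  c5 c5 c5 03 ac bd 1d d5  |mm..^%..........|           
00000050  91 65 b6 b5 7f 66 db 87  9b 33 e6 d6 ac 41 0e 9e  |.e...f...3...A..|           
00000060  33 39 d1 3a e8 6e eb                              |39.:.n.         |           
                                                                                         
                                                                                         
                                                                                         


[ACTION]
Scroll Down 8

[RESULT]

00000060  33 39 d1 3a e8 6e eb                              |39.:.n.         |           
                                                                                         
                                                                                         
                                                                                         
                                                                                         
                                                                                         
                                                                                         
                                                                                         
                                                                                         
                                                                                         


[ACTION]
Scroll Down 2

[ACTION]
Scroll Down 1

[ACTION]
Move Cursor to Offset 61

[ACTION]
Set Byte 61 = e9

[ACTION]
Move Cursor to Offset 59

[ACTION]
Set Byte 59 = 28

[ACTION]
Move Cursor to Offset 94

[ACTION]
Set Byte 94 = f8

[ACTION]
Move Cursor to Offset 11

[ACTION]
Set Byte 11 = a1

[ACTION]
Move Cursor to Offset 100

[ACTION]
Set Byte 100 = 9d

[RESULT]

00000060  33 39 d1 3a 9D 6e eb                              |39.:.n.         |           
                                                                                         
                                                                                         
                                                                                         
                                                                                         
                                                                                         
                                                                                         
                                                                                         
                                                                                         
                                                                                         


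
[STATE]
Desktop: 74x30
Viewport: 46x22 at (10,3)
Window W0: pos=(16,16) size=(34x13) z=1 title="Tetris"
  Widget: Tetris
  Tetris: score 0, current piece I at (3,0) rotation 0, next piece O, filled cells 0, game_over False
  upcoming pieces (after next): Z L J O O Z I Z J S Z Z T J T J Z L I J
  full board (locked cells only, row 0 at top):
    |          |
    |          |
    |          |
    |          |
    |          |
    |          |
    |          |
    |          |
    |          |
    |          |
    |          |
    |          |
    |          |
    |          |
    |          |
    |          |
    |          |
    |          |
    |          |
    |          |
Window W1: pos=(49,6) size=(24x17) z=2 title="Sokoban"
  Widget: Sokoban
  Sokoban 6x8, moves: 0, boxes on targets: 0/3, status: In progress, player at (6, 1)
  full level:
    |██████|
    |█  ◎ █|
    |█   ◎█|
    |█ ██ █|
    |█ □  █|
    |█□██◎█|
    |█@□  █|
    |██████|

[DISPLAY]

                                              
                                              
                                              
                                       ┏━━━━━━
                                       ┃ Sokob
                                       ┠──────
                                       ┃██████
                                       ┃█  ◎ █
                                       ┃█   ◎█
                                       ┃█ ██ █
                                       ┃█ □  █
                                       ┃█□██◎█
                                       ┃█@□  █
      ┏━━━━━━━━━━━━━━━━━━━━━━━━━━━━━━━━┃██████
      ┃ Tetris                         ┃Moves:
      ┠────────────────────────────────┃      
      ┃          │Next:                ┃      
      ┃          │▓▓                   ┃      
      ┃          │▓▓                   ┃      
      ┃          │                     ┗━━━━━━
      ┃          │                     ┃      
      ┃          │                     ┃      


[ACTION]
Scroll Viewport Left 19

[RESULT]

                                              
                                              
                                              
                                              
                                              
                                              
                                              
                                              
                                              
                                              
                                              
                                              
                                              
                ┏━━━━━━━━━━━━━━━━━━━━━━━━━━━━━
                ┃ Tetris                      
                ┠─────────────────────────────
                ┃          │Next:             
                ┃          │▓▓                
                ┃          │▓▓                
                ┃          │                  
                ┃          │                  
                ┃          │                  


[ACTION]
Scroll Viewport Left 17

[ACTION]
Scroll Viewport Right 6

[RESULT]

                                              
                                              
                                              
                                           ┏━━
                                           ┃ S
                                           ┠──
                                           ┃██
                                           ┃█ 
                                           ┃█ 
                                           ┃█ 
                                           ┃█ 
                                           ┃█□
                                           ┃█@
          ┏━━━━━━━━━━━━━━━━━━━━━━━━━━━━━━━━┃██
          ┃ Tetris                         ┃Mo
          ┠────────────────────────────────┃  
          ┃          │Next:                ┃  
          ┃          │▓▓                   ┃  
          ┃          │▓▓                   ┃  
          ┃          │                     ┗━━
          ┃          │                     ┃  
          ┃          │                     ┃  


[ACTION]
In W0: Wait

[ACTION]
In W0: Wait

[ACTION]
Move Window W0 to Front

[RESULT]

                                              
                                              
                                              
                                           ┏━━
                                           ┃ S
                                           ┠──
                                           ┃██
                                           ┃█ 
                                           ┃█ 
                                           ┃█ 
                                           ┃█ 
                                           ┃█□
                                           ┃█@
          ┏━━━━━━━━━━━━━━━━━━━━━━━━━━━━━━━━┓██
          ┃ Tetris                         ┃Mo
          ┠────────────────────────────────┨  
          ┃          │Next:                ┃  
          ┃          │▓▓                   ┃  
          ┃          │▓▓                   ┃  
          ┃          │                     ┃━━
          ┃          │                     ┃  
          ┃          │                     ┃  


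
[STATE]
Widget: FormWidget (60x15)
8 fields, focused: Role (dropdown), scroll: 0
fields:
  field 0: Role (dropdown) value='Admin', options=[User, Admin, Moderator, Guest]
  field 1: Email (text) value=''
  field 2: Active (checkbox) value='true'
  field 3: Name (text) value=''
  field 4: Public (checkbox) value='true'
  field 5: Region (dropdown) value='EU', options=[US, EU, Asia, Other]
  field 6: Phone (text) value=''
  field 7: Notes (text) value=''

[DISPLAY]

> Role:       [Admin                                      ▼]
  Email:      [                                            ]
  Active:     [x]                                           
  Name:       [                                            ]
  Public:     [x]                                           
  Region:     [EU                                         ▼]
  Phone:      [                                            ]
  Notes:      [                                            ]
                                                            
                                                            
                                                            
                                                            
                                                            
                                                            
                                                            


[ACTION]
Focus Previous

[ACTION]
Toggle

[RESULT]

  Role:       [Admin                                      ▼]
  Email:      [                                            ]
  Active:     [x]                                           
  Name:       [                                            ]
  Public:     [x]                                           
  Region:     [EU                                         ▼]
  Phone:      [                                            ]
> Notes:      [                                            ]
                                                            
                                                            
                                                            
                                                            
                                                            
                                                            
                                                            


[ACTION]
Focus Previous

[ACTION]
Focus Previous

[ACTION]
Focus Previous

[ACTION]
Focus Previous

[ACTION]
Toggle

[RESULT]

  Role:       [Admin                                      ▼]
  Email:      [                                            ]
  Active:     [x]                                           
> Name:       [                                            ]
  Public:     [x]                                           
  Region:     [EU                                         ▼]
  Phone:      [                                            ]
  Notes:      [                                            ]
                                                            
                                                            
                                                            
                                                            
                                                            
                                                            
                                                            
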